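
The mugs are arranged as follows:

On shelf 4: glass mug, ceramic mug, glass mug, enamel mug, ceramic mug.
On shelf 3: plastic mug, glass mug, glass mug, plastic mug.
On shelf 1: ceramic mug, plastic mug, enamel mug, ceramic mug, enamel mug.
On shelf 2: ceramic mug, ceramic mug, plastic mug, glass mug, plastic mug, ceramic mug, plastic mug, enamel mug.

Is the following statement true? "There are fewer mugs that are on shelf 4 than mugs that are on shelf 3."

False

|mugs on shelf 4| = 5.
|mugs on shelf 3| = 4.
The claim requires 5 < 4, which does not hold.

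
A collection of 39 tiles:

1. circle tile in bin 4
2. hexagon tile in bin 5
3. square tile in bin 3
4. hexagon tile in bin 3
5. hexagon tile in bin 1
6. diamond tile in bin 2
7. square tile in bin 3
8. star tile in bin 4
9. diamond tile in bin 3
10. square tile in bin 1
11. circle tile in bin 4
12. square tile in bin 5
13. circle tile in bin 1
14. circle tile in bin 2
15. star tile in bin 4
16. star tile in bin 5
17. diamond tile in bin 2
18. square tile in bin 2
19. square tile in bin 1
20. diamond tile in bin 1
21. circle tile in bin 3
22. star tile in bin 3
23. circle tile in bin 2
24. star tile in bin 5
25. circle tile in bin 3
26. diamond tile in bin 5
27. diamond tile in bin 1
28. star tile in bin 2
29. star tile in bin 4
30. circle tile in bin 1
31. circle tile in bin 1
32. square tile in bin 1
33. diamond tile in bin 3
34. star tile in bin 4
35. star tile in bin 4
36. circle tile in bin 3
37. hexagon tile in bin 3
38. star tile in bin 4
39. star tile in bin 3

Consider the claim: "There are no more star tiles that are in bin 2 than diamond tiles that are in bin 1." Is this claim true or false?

star tiles in bin 2: 1.
diamond tiles in bin 1: 2.
The claim requires 1 ≤ 2, which holds.

True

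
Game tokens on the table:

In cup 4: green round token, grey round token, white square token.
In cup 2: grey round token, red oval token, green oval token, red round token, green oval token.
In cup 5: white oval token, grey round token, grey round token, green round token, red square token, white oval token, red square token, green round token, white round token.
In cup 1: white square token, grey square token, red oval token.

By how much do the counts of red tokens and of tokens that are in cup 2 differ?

0

red tokens: 5. tokens in cup 2: 5.
|5 − 5| = 5 − 5 = 0.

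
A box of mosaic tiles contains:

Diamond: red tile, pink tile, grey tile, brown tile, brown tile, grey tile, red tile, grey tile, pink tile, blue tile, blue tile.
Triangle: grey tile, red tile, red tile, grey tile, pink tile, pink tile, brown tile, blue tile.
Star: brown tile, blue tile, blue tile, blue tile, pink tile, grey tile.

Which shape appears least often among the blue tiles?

Counts by shape (restricted to blue tiles): star 3, diamond 2, triangle 1.
The minimum is 1, held uniquely by triangle.

triangle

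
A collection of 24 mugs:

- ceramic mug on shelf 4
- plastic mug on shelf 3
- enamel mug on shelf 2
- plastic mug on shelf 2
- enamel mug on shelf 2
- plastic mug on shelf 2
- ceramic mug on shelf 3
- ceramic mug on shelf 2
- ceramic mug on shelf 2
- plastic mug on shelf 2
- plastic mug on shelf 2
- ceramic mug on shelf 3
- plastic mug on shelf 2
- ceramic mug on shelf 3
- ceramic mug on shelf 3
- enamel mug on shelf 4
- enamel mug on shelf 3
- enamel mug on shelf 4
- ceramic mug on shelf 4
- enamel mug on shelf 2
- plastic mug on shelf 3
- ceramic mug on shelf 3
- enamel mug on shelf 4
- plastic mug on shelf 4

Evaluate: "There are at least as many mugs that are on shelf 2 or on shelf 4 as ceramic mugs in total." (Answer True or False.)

mugs on shelf 2 or on shelf 4: 16.
ceramic mugs: 9.
The claim requires 16 ≥ 9, which holds.

True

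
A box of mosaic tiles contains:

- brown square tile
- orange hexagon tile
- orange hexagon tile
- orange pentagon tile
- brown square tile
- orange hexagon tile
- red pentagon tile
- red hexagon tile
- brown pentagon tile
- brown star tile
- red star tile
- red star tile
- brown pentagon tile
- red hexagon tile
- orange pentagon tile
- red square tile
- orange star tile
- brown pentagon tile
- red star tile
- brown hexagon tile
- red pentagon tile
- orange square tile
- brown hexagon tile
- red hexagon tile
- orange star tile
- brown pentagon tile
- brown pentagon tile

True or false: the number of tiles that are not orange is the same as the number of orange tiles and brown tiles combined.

|tiles that are not orange| = 19.
orange tiles: 8; brown tiles: 10; combined: 8 + 10 = 18.
The claim requires 19 = 18, which does not hold.

False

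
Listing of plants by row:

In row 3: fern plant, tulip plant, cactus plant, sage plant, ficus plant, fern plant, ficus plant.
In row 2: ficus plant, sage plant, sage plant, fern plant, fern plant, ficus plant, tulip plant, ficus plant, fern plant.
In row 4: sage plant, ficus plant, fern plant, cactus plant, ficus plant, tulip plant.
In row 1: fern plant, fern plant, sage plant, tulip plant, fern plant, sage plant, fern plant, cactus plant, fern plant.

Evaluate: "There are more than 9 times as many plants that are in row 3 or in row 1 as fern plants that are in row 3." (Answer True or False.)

There are 16 plants in row 3 or in row 1.
There are 2 fern plants in row 3.
The claim requires 16 > 9 × 2 = 18, which does not hold.

False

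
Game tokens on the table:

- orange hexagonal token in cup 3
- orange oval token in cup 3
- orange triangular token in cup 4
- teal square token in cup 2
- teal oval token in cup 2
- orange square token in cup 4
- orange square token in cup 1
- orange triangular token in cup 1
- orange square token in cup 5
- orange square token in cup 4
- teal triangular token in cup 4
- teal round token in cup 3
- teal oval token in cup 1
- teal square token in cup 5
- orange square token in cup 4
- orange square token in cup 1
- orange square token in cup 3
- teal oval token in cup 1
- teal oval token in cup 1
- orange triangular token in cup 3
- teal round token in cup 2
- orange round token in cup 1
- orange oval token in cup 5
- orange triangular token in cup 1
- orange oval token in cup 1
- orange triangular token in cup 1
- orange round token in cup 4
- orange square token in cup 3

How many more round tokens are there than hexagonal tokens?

round tokens: 4.
hexagonal tokens: 1.
4 − 1 = 3.

3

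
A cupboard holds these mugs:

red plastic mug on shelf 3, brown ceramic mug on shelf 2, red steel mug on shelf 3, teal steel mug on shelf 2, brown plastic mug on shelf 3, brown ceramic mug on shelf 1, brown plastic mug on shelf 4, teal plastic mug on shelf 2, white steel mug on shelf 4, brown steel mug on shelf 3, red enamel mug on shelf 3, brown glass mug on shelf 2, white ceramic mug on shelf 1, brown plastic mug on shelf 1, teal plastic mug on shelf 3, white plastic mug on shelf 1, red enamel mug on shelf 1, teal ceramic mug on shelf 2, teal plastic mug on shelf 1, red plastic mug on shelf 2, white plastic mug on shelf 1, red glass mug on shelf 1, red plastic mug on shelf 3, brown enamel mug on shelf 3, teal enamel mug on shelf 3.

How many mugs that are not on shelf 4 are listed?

Total mugs: 25; with the excluded value: 2; remaining 25 − 2 = 23.

23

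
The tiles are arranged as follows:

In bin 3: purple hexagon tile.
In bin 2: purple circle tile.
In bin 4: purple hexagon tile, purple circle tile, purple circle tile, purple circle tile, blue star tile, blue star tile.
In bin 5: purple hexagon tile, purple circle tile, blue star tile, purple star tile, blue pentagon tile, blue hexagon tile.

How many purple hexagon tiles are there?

3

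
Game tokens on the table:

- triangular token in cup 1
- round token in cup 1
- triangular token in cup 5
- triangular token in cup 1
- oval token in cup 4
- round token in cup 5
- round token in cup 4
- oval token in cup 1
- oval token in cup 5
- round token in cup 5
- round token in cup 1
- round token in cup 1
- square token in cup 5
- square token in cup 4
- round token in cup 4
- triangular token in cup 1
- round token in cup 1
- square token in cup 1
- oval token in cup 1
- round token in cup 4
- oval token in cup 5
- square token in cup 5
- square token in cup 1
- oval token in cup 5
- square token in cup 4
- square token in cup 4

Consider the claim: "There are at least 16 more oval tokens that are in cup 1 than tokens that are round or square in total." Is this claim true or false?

|oval tokens in cup 1| = 2.
|tokens that are round or square| = 16.
The claim requires 2 − 16 = -14 ≥ 16, which does not hold.

False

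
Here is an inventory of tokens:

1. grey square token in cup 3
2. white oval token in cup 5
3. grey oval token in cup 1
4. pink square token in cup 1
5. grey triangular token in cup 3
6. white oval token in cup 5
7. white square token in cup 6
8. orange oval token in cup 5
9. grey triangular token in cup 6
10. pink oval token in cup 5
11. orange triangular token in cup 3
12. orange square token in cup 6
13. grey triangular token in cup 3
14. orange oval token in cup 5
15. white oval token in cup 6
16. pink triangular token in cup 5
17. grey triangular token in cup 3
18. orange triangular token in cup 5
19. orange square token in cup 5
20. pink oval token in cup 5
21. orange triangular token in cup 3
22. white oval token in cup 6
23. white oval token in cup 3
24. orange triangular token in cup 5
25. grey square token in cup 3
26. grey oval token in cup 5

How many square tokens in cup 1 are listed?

1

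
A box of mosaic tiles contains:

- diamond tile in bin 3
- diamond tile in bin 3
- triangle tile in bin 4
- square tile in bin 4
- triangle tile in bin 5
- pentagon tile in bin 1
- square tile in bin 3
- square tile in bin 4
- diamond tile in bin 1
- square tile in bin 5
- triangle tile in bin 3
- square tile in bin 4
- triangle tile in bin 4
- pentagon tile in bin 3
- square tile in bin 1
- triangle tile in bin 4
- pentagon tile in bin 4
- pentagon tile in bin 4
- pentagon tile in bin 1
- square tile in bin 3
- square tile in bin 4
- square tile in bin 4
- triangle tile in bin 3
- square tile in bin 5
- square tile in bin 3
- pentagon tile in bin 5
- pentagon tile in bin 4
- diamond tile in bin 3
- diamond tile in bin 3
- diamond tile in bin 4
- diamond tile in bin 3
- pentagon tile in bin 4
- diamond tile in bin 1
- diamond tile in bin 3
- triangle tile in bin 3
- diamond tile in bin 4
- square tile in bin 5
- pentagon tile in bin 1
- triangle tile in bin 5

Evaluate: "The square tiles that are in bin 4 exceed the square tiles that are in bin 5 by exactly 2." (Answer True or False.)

There are 5 square tiles in bin 4.
There are 3 square tiles in bin 5.
The claim requires 5 − 3 (= 2) to equal 2, which holds.

True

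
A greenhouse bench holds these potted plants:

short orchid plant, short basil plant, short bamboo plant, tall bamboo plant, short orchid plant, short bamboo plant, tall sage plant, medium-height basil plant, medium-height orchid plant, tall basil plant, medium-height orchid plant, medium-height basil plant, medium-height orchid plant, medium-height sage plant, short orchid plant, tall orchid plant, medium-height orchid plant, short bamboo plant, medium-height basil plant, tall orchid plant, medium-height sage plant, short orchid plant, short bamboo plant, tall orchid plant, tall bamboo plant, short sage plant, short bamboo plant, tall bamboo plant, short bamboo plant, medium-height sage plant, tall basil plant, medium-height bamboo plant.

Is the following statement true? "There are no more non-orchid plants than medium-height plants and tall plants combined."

non-orchid plants: 21.
medium-height plants: 11; tall plants: 9; combined: 11 + 9 = 20.
The claim requires 21 ≤ 20, which does not hold.

False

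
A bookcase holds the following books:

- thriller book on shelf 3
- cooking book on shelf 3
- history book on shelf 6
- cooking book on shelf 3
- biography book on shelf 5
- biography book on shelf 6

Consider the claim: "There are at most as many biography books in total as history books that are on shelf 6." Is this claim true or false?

False

biography books: 2.
history books on shelf 6: 1.
The claim requires 2 ≤ 1, which does not hold.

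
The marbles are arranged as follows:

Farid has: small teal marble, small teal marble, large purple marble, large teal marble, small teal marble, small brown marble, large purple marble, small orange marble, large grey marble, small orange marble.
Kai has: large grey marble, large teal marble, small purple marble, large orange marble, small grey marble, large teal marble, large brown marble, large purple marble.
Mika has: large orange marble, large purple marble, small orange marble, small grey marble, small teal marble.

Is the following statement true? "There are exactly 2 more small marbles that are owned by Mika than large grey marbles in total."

small marbles owned by Mika: 3.
large grey marbles: 2.
The claim requires 3 − 2 (= 1) to equal 2, which does not hold.

False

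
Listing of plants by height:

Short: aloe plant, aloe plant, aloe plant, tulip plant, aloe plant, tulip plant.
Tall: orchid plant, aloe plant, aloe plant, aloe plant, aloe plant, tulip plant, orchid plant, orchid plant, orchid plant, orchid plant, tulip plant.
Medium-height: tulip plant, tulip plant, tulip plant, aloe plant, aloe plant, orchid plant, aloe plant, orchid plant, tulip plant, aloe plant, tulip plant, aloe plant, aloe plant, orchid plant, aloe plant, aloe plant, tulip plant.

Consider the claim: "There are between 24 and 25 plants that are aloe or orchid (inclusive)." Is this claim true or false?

True

|plants that are aloe or orchid| = 24.
The claim requires 24 ≤ 24 ≤ 25, which holds.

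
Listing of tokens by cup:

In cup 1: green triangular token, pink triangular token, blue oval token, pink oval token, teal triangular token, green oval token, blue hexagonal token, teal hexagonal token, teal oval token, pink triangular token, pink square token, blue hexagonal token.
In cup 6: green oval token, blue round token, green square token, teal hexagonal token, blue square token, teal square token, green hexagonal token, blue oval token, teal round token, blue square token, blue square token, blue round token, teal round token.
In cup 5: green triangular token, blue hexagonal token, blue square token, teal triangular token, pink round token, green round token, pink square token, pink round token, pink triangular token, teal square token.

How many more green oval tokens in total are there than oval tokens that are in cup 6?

0

green oval tokens: 2.
oval tokens in cup 6: 2.
2 − 2 = 0.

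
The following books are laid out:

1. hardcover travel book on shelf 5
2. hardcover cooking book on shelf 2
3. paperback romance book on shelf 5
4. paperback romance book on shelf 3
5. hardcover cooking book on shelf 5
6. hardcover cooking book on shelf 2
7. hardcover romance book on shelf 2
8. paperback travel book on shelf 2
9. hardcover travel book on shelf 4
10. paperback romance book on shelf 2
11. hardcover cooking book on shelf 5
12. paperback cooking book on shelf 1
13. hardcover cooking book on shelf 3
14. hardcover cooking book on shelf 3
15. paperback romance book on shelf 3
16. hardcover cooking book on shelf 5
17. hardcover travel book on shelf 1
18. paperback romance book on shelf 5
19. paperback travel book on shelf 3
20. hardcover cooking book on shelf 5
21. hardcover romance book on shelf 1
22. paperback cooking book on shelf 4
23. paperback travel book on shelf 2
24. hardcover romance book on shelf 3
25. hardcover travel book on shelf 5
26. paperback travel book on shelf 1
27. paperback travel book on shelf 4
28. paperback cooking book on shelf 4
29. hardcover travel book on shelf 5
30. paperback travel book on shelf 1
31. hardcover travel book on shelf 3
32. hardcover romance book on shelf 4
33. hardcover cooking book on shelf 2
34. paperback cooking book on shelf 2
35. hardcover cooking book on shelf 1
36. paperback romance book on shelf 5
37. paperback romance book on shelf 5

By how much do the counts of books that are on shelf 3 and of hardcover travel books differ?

books on shelf 3: 7. hardcover travel books: 6.
|7 − 6| = 7 − 6 = 1.

1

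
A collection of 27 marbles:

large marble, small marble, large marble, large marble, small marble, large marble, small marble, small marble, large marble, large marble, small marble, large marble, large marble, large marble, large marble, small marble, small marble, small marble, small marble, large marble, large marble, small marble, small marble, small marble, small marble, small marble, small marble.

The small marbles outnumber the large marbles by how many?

3

small marbles: 15.
large marbles: 12.
15 − 12 = 3.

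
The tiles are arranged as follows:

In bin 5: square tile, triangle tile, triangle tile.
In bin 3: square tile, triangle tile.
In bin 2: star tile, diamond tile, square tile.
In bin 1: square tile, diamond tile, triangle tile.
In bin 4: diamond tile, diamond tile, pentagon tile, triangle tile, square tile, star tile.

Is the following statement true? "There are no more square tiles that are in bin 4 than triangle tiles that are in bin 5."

True

There is 1 square tile in bin 4.
There are 2 triangle tiles in bin 5.
The claim requires 1 ≤ 2, which holds.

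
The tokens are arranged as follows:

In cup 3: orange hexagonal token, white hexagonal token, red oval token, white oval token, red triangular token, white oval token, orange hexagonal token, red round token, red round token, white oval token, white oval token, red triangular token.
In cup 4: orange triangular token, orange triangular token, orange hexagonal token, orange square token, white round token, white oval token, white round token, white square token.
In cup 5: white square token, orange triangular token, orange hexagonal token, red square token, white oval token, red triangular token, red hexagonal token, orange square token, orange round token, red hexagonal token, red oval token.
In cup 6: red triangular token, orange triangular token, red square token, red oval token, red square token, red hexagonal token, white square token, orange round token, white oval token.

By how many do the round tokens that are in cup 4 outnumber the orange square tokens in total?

0

round tokens in cup 4: 2.
orange square tokens: 2.
2 − 2 = 0.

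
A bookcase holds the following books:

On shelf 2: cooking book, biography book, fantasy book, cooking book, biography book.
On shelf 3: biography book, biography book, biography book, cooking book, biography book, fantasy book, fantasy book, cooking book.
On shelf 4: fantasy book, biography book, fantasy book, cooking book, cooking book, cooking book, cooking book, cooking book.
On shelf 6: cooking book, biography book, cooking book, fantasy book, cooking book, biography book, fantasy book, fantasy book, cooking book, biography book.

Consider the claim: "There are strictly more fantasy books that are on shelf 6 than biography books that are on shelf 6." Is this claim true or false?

False

|fantasy books on shelf 6| = 3.
|biography books on shelf 6| = 3.
The claim requires 3 > 3, which does not hold.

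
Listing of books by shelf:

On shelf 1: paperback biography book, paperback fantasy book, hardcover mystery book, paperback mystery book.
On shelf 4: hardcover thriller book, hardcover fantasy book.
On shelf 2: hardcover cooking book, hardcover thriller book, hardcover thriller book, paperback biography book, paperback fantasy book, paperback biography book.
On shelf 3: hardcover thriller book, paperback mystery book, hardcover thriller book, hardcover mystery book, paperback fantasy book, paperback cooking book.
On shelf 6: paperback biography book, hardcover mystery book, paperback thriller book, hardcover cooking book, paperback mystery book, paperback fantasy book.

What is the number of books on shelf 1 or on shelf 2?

10

on shelf 1: 4; on shelf 2: 6; together 4 + 6 = 10.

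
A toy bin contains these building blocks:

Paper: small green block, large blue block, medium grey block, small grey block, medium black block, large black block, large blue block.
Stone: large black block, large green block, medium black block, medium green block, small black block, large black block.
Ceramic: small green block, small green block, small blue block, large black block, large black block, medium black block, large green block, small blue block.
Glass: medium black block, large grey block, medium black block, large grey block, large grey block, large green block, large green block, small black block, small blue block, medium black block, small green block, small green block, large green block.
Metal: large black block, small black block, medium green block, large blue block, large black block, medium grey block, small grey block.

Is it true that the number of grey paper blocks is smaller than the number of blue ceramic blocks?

grey paper blocks: 2.
blue ceramic blocks: 2.
The claim requires 2 < 2, which does not hold.

False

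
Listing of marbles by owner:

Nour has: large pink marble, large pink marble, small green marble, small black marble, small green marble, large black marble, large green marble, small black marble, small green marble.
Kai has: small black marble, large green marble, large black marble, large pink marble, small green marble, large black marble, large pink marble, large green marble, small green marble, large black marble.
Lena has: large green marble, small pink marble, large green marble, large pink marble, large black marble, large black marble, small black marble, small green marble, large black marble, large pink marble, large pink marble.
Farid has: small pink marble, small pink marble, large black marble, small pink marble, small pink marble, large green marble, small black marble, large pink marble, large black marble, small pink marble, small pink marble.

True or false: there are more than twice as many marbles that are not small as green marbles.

False

marbles that are not small: 23.
green marbles: 12.
The claim requires 23 > 2 × 12 = 24, which does not hold.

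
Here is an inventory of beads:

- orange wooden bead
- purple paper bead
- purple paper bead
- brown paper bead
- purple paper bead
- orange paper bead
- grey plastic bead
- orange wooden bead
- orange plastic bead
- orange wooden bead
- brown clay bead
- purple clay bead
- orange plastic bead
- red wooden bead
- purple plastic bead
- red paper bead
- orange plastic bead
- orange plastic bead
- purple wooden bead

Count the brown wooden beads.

0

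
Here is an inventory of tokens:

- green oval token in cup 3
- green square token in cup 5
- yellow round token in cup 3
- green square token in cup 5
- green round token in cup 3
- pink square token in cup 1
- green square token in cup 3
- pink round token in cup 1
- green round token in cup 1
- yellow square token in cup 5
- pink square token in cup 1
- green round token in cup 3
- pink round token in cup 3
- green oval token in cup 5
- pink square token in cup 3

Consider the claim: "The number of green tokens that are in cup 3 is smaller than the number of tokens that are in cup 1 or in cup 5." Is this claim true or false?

|green tokens in cup 3| = 4.
|tokens in cup 1 or in cup 5| = 8.
The claim requires 4 < 8, which holds.

True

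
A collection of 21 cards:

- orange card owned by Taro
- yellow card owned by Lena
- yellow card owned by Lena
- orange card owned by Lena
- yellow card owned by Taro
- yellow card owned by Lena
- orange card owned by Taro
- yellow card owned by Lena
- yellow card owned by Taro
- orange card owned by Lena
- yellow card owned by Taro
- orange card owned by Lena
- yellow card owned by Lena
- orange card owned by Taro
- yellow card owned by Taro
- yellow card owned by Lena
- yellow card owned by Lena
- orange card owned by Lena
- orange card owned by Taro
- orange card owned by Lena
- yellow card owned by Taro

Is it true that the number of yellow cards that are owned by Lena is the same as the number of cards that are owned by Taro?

False

yellow cards owned by Lena: 7.
cards owned by Taro: 9.
The claim requires 7 = 9, which does not hold.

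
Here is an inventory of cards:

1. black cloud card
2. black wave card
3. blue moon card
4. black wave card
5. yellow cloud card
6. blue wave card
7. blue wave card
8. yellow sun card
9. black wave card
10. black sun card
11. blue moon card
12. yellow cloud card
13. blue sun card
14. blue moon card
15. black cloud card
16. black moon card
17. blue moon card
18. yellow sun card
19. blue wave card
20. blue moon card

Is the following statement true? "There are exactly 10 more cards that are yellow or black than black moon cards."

|cards that are yellow or black| = 11.
|black moon cards| = 1.
The claim requires 11 − 1 (= 10) to equal 10, which holds.

True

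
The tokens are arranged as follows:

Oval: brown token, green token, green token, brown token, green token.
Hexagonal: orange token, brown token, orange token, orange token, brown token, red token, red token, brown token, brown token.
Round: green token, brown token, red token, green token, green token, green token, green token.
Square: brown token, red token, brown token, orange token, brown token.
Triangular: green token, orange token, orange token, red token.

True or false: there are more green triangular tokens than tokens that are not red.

False

|green triangular tokens| = 1.
|tokens that are not red| = 25.
The claim requires 1 > 25, which does not hold.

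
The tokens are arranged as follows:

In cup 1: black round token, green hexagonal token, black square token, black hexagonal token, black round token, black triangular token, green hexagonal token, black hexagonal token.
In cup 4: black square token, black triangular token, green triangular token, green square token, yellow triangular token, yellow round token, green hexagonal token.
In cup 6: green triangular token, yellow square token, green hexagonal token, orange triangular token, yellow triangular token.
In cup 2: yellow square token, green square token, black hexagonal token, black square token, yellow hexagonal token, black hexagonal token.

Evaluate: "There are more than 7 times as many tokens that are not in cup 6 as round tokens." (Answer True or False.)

tokens that are not in cup 6: 21.
round tokens: 3.
The claim requires 21 > 7 × 3 = 21, which does not hold.

False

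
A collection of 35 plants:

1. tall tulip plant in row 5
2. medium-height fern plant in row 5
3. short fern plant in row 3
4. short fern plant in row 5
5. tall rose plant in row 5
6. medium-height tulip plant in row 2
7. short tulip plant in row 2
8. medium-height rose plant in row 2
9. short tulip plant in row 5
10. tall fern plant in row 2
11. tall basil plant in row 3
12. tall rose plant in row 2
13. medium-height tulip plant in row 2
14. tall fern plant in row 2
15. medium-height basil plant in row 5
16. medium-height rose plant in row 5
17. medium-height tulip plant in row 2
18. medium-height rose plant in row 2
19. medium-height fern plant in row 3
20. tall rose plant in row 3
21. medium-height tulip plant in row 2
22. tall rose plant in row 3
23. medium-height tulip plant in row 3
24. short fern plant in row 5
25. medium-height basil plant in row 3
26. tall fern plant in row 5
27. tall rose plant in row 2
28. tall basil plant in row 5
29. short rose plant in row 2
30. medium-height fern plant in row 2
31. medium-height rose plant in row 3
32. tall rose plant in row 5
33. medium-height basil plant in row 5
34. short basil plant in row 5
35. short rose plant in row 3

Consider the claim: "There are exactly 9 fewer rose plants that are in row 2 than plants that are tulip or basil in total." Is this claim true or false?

There are 5 rose plants in row 2.
There are 14 plants that are tulip or basil.
The claim requires 14 − 5 (= 9) to equal 9, which holds.

True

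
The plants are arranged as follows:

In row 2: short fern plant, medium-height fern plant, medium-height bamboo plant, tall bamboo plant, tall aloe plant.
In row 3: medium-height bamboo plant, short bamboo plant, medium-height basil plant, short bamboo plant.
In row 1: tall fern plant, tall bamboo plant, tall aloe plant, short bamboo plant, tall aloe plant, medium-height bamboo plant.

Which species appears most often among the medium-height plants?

Counts by species (restricted to medium-height plants): bamboo 3, basil 1, fern 1.
The maximum is 3, held uniquely by bamboo.

bamboo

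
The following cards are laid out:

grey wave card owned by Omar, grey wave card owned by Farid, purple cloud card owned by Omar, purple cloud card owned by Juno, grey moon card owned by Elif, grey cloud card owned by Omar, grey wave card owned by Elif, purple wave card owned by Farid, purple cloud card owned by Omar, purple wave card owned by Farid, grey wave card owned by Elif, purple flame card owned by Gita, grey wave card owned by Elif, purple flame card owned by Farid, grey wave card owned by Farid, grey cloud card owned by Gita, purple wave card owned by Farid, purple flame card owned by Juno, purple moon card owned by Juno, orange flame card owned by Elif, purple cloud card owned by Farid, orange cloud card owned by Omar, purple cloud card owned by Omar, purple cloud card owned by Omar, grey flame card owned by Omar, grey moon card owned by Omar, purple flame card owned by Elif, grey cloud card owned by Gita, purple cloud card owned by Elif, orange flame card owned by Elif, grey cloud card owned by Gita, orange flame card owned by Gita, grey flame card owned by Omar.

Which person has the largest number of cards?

Counts by player: Omar→10, Elif→8, Farid→7, Gita→5, Juno→3.
The maximum is 10, held uniquely by Omar.

Omar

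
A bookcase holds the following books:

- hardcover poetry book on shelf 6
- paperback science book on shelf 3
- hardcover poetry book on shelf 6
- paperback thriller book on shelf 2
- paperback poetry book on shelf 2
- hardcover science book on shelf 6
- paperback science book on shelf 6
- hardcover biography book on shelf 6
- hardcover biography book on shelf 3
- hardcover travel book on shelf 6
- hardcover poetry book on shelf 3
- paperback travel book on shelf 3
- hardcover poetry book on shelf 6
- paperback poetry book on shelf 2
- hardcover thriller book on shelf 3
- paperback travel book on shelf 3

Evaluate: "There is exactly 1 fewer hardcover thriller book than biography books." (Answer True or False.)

|hardcover thriller books| = 1.
|biography books| = 2.
The claim requires 2 − 1 (= 1) to equal 1, which holds.

True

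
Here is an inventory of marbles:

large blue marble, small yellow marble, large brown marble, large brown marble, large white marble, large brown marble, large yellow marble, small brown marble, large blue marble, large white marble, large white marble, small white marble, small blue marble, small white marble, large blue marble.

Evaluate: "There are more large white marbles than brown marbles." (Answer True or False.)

There are 3 large white marbles.
There are 4 brown marbles.
The claim requires 3 > 4, which does not hold.

False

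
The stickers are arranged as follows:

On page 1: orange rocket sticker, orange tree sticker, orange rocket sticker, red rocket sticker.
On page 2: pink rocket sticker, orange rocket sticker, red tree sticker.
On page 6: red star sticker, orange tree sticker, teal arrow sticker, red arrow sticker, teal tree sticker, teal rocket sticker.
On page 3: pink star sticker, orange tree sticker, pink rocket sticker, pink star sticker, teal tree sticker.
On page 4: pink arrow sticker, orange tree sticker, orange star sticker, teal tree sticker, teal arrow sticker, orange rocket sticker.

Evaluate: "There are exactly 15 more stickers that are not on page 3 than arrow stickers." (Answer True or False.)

True

|stickers that are not on page 3| = 19.
|arrow stickers| = 4.
The claim requires 19 − 4 (= 15) to equal 15, which holds.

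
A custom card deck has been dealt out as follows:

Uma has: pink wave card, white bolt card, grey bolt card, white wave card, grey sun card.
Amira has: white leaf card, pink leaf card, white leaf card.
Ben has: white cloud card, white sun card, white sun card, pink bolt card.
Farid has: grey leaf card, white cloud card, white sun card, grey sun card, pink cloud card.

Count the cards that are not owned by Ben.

13

Total cards: 17; with the excluded value: 4; remaining 17 − 4 = 13.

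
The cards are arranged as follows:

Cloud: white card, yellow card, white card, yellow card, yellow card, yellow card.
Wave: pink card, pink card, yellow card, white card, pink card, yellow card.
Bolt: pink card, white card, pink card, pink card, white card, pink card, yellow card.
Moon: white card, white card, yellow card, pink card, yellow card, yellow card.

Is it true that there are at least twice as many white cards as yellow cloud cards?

There are 7 white cards.
There are 4 yellow cloud cards.
The claim requires 7 ≥ 2 × 4 = 8, which does not hold.

False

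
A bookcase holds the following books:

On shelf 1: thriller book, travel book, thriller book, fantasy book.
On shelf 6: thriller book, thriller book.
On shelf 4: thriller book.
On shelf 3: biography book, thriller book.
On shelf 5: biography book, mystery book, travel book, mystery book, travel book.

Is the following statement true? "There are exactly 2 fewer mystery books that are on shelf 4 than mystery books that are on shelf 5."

True

There are 0 mystery books on shelf 4.
There are 2 mystery books on shelf 5.
The claim requires 2 − 0 (= 2) to equal 2, which holds.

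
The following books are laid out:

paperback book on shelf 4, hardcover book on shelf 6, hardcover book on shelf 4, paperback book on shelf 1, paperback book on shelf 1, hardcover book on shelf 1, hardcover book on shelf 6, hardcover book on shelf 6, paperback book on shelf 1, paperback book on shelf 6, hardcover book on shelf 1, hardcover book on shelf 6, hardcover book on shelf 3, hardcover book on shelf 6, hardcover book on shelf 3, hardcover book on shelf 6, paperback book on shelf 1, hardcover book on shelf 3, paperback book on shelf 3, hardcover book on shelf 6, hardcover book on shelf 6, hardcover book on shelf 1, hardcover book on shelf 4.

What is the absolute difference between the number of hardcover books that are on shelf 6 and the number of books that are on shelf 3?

4

hardcover books on shelf 6: 8. books on shelf 3: 4.
|8 − 4| = 8 − 4 = 4.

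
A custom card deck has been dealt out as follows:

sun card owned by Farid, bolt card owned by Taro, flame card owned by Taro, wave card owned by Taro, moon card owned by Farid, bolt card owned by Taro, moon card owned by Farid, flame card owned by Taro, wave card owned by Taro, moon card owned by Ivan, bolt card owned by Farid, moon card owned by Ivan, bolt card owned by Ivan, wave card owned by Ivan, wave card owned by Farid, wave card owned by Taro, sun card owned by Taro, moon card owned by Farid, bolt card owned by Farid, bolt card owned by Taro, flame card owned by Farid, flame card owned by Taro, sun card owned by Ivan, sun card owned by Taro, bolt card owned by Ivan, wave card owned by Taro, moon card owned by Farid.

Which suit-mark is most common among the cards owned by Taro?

Counts by suit-mark (restricted to cards owned by Taro): wave 4, bolt 3, flame 3, sun 2.
The maximum is 4, held uniquely by wave.

wave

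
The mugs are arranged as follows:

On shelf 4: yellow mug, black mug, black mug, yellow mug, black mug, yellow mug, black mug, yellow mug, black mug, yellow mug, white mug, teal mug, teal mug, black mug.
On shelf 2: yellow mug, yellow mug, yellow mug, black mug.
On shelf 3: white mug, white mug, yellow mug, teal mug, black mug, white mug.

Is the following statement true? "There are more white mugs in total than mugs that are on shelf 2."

There are 4 white mugs.
There are 4 mugs on shelf 2.
The claim requires 4 > 4, which does not hold.

False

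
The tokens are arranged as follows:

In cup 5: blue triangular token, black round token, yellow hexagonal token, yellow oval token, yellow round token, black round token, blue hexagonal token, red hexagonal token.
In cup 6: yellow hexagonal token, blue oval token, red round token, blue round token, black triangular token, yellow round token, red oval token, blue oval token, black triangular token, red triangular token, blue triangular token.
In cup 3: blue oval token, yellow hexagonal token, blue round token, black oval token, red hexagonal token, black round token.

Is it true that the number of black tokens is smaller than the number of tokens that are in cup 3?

False

black tokens: 6.
tokens in cup 3: 6.
The claim requires 6 < 6, which does not hold.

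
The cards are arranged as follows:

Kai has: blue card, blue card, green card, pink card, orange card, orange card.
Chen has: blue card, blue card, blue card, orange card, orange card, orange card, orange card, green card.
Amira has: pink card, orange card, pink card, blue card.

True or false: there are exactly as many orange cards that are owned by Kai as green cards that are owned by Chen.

orange cards owned by Kai: 2.
green cards owned by Chen: 1.
The claim requires 2 = 1, which does not hold.

False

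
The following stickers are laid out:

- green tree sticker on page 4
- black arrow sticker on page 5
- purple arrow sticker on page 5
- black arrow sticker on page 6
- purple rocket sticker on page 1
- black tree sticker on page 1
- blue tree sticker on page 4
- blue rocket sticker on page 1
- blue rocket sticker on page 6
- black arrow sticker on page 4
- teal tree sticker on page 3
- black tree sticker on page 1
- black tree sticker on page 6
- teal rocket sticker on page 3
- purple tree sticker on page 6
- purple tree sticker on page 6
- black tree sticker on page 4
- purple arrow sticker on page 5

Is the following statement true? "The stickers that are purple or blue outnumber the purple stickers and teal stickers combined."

True

There are 8 stickers that are purple or blue.
purple stickers: 5; teal stickers: 2; combined: 5 + 2 = 7.
The claim requires 8 > 7, which holds.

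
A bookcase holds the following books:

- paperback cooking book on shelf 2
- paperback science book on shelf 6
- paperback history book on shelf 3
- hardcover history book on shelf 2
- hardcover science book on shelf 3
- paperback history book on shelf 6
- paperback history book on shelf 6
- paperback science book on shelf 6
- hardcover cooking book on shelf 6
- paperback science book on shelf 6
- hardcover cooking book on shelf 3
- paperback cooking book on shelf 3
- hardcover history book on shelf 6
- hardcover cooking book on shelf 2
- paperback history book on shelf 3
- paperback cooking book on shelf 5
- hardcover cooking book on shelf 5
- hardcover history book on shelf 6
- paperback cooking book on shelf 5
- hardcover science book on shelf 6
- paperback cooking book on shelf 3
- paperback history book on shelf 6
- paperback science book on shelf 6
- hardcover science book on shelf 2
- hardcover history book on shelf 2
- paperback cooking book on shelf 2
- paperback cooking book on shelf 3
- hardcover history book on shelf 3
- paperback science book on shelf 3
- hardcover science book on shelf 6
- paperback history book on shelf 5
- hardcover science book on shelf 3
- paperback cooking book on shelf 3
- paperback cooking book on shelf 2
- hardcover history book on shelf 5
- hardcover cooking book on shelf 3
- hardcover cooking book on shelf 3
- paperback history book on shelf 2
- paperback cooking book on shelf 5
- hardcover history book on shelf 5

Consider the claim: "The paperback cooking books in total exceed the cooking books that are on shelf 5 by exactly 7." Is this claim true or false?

False

|paperback cooking books| = 10.
|cooking books on shelf 5| = 4.
The claim requires 10 − 4 (= 6) to equal 7, which does not hold.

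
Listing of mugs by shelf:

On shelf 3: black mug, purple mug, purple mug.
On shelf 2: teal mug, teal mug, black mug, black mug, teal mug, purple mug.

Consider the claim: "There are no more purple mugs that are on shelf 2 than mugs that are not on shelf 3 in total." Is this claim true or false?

True

There is 1 purple mug on shelf 2.
There are 6 mugs that are not on shelf 3.
The claim requires 1 ≤ 6, which holds.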